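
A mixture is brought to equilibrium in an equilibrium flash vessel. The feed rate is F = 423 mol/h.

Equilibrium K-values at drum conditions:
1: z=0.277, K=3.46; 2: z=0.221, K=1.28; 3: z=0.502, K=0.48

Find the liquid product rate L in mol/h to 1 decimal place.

Rachford–Rice: g(ψ) = Σ zᵢ(Kᵢ−1)/(1+ψ(Kᵢ−1)) = 0.
Check two-phase: ΣzᵢKᵢ = 1.482 > 1 and Σzᵢ/Kᵢ = 1.299 > 1, so g(0) = 0.482 > 0 and g(1) = -0.299 < 0.
Newton iteration, ψ⁰ = 0.5:
  ψ = 0.500: g = 0.0071, g' = -0.598 → ψ = 0.512
Converged at ψ = 0.512.
Then V = ψ·F = 0.5119·423 = 216.5 mol/h and L = F − V = 206.5 mol/h.

L = 206.5 mol/h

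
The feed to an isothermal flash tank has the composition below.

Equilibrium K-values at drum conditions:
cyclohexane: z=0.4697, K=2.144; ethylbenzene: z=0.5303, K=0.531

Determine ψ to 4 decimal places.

Binary case is linear: z₁(K₁−1)(1+ψ(K₂−1)) + z₂(K₂−1)(1+ψ(K₁−1)) = 0
⇒ ψ = [z₁(K₁−1)+z₂(K₂−1)] / [−(K₁−1)(K₂−1)] = 0.28863/0.53654 = 0.5379

ψ = 0.5379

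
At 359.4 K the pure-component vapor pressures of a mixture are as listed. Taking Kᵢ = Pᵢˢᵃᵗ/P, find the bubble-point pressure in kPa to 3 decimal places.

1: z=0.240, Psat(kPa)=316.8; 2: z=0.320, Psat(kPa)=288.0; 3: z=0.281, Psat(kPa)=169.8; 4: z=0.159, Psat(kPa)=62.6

Pbub = 225.859 kPa

At the bubble point ψ → 0, so ΣzᵢKᵢ = 1 with Kᵢ = Pᵢˢᵃᵗ/P ⇒ P = ΣzᵢPᵢˢᵃᵗ.
P = 0.240·316.8 + 0.320·288.0 + 0.281·169.8 + 0.159·62.6 = 225.859 kPa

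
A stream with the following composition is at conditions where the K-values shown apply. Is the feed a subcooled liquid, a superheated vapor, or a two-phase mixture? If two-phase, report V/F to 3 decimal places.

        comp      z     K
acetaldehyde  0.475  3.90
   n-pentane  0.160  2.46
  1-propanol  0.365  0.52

superheated vapor

ΣzᵢKᵢ = 2.436; Σzᵢ/Kᵢ = 0.889.
Since Σzᵢ/Kᵢ < 1 the mixture is above its dew point — single vapor phase.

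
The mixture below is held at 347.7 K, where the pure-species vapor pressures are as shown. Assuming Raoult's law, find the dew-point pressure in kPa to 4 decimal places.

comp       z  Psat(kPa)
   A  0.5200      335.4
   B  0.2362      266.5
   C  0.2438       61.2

At the dew point ψ → 1, so Σzᵢ/Kᵢ = 1 with Kᵢ = Pᵢˢᵃᵗ/P ⇒ 1/P = Σzᵢ/Pᵢˢᵃᵗ.
1/P = 0.5200/335.4 + 0.2362/266.5 + 0.2438/61.2 = 0.0064204 ⇒ P = 155.7547 kPa

Pdew = 155.7547 kPa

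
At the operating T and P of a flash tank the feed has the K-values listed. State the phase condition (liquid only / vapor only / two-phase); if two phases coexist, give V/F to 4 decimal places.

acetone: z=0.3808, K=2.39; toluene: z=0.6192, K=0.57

ΣzᵢKᵢ = 1.2631; Σzᵢ/Kᵢ = 1.2456.
Both exceed 1, so a two-phase solution exists.
Material balance + equilibrium reduce to Σ zᵢ(Kᵢ−1)/(1+ψ(Kᵢ−1)) = 0.
Binary case is linear: z₁(K₁−1)(1+ψ(K₂−1)) + z₂(K₂−1)(1+ψ(K₁−1)) = 0
⇒ ψ = [z₁(K₁−1)+z₂(K₂−1)] / [−(K₁−1)(K₂−1)] = 0.26306/0.59770 = 0.4401

two-phase, V/F = 0.4401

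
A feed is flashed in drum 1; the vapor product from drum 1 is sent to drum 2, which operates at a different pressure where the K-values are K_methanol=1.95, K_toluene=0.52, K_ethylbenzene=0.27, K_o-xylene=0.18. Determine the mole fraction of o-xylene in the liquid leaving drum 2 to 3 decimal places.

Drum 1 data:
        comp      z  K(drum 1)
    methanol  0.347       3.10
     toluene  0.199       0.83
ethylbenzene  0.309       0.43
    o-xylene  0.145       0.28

Drum 1:
Material balance + equilibrium reduce to Σ zᵢ(Kᵢ−1)/(1+ψ₁(Kᵢ−1)) = 0.
Check two-phase: ΣzᵢKᵢ = 1.414 > 1 and Σzᵢ/Kᵢ = 1.588 > 1, so g(0) = 0.414 > 0 and g(1) = -0.588 < 0.
Newton–Raphson from ψ₁ = 0.5:
  ψ₁ = 0.500: g = -0.0910, g' = -0.751 → ψ₁ = 0.379
  ψ₁ = 0.379: g = 0.0015, g' = -0.787 → ψ₁ = 0.381
Converged at ψ₁ = 0.381.
Drum-1 compositions:
  methanol: x = 0.193, y = 0.598
  toluene: x = 0.213, y = 0.177
  ethylbenzene: x = 0.395, y = 0.170
  o-xylene: x = 0.200, y = 0.056
Drum-2 feed = drum-1 vapor: z₂ = (0.5978, 0.1766, 0.1697, 0.0559).
Drum 2:
Iterate (Newton) starting at ψ₂ = 0.66:
  ψ₂ = 0.660: g = -0.1141, g' = -0.806 → ψ₂ = 0.519
  ψ₂ = 0.519: g = -0.0115, g' = -0.662 → ψ₂ = 0.501
Converged at ψ₂ = 0.501.
  methanol: x = 0.405, y = 0.790
  toluene: x = 0.233, y = 0.121
  ethylbenzene: x = 0.268, y = 0.072
  o-xylene: x = 0.095, y = 0.017

x_o-xylene (drum 2) = 0.095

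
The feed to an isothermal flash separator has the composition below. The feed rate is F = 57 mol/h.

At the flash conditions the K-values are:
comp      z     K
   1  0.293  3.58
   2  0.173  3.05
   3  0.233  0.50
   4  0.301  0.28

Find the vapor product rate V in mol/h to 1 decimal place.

V = 29.1 mol/h

Iterate (Newton) starting at ψ = 0.5:
  ψ = 0.500: g = 0.0113, g' = -1.034 → ψ = 0.511
Converged at ψ = 0.511.
Then V = ψ·F = 0.5109·57 = 29.1 mol/h and L = F − V = 27.9 mol/h.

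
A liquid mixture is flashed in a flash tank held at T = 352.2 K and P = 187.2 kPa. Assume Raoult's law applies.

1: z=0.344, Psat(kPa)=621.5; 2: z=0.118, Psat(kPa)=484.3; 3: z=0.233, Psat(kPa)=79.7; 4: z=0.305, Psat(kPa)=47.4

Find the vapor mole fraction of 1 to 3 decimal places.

Raoult's law: Kᵢ = Pᵢˢᵃᵗ/P = Pᵢˢᵃᵗ/187.2.
  K_1 = 621.5/187.2 = 3.31998, K_2 = 484.3/187.2 = 2.58707, K_3 = 79.7/187.2 = 0.42575, K_4 = 47.4/187.2 = 0.25321
Let ψ = V/F and solve Σ zᵢ(Kᵢ−1)/(1+ψ(Kᵢ−1)) = 0.
Feasibility: ΣzᵢKᵢ = 1.624, Σzᵢ/Kᵢ = 1.901 — both > 1, two phases present.
Newton–Raphson from ψ = 0.5:
  ψ = 0.500: g = -0.0773, g' = -1.074 → ψ = 0.428
Converged at ψ = 0.428.
Compositions from xᵢ = zᵢ/(1+ψ(Kᵢ−1)), yᵢ = Kᵢxᵢ:
  1: x = 0.173, y = 0.573
  2: x = 0.070, y = 0.182
  3: x = 0.309, y = 0.132
  4: x = 0.448, y = 0.113

y_1 = 0.573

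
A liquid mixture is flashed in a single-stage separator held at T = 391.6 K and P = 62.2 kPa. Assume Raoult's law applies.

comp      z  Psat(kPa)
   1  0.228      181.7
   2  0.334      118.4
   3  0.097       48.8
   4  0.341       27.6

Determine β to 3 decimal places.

β = 0.766

Raoult's law: Kᵢ = Pᵢˢᵃᵗ/P = Pᵢˢᵃᵗ/62.2.
  K_1 = 181.7/62.2 = 2.92122, K_2 = 118.4/62.2 = 1.90354, K_3 = 48.8/62.2 = 0.78457, K_4 = 27.6/62.2 = 0.44373
Rachford–Rice: g(β) = Σ zᵢ(Kᵢ−1)/(1+β(Kᵢ−1)) = 0.
Feasibility: ΣzᵢKᵢ = 1.529, Σzᵢ/Kᵢ = 1.146 — both > 1, two phases present.
Newton iteration, β⁰ = 0.5:
  β = 0.500: g = 0.1451, g' = -0.556 → β = 0.761
  β = 0.761: g = 0.0030, g' = -0.558 → β = 0.766
Converged at β = 0.766.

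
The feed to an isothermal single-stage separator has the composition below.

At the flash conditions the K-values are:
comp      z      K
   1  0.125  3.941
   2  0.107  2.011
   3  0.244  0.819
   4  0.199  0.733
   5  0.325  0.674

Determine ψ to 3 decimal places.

Let ψ = V/F and solve Σ zᵢ(Kᵢ−1)/(1+ψ(Kᵢ−1)) = 0.
g(0) = ΣzᵢKᵢ − 1 = 0.273 and g(1) = 1 − Σzᵢ/Kᵢ = -0.137, so a root lies in (0, 1).
Newton iteration, ψ⁰ = 0.5:
  ψ = 0.500: g = -0.0158, g' = -0.303 → ψ = 0.448
  ψ = 0.448: g = 0.0006, g' = -0.328 → ψ = 0.450
Converged at ψ = 0.450.

ψ = 0.450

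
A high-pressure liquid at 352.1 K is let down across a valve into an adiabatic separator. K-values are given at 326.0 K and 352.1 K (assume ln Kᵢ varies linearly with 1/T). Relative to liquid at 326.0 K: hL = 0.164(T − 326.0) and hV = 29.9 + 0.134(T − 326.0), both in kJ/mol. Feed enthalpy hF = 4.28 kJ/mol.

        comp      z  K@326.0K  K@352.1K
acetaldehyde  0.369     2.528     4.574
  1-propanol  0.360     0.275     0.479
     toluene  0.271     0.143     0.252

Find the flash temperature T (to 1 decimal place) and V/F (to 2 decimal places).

T = 329.6 K, V/F = 0.12

Adiabatic flash: solve Rachford–Rice at each trial T, then check hF = ψ·hV(T) + (1−ψ)·hL(T).
  T = 326.0 K: K = (2.528, 0.275, 0.143), RR gives ψ = 0.059, H_out = 1.762 kJ/mol
  T = 352.1 K: K = (4.574, 0.479, 0.252), RR gives ψ = 0.413, H_out = 16.313 kJ/mol
  T = 339.1 K: K = (3.443, 0.367, 0.192), RR gives ψ = 0.261, H_out = 9.855 kJ/mol
  T = 332.6 K: K = (2.963, 0.319, 0.166), RR gives ψ = 0.172, H_out = 6.194 kJ/mol
  T = 329.3 K: K = (2.739, 0.296, 0.154), RR gives ψ = 0.119, H_out = 4.098 kJ/mol
  T = 331.0 K: K = (2.853, 0.308, 0.161), RR gives ψ = 0.147, H_out = 5.203 kJ/mol
Linear interpolation between T = 329.3 (H_out = 4.098) and T = 331.0 (H_out = 5.203) on hF = 4.28 gives T ≈ 329.6 K, at which ψ = 0.12.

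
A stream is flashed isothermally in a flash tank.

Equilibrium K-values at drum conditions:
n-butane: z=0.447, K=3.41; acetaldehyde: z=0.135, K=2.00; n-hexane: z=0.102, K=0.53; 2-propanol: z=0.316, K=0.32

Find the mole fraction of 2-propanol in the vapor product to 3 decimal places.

y_2-propanol = 0.193

Material balance + equilibrium reduce to Σ zᵢ(Kᵢ−1)/(1+ψ(Kᵢ−1)) = 0.
Check two-phase: ΣzᵢKᵢ = 1.949 > 1 and Σzᵢ/Kᵢ = 1.379 > 1, so g(0) = 0.949 > 0 and g(1) = -0.379 < 0.
Iterate (Newton) starting at ψ = 0.5:
  ψ = 0.500: g = 0.1903, g' = -0.968 → ψ = 0.697
  ψ = 0.697: g = 0.0021, g' = -0.986 → ψ = 0.699
Converged at ψ = 0.699.
Compositions from xᵢ = zᵢ/(1+ψ(Kᵢ−1)), yᵢ = Kᵢxᵢ:
  n-butane: x = 0.167, y = 0.568
  acetaldehyde: x = 0.079, y = 0.159
  n-hexane: x = 0.152, y = 0.080
  2-propanol: x = 0.602, y = 0.193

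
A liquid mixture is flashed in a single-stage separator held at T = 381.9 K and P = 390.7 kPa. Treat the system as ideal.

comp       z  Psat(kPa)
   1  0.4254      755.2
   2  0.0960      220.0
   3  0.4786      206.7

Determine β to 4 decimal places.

Raoult's law: Kᵢ = Pᵢˢᵃᵗ/P = Pᵢˢᵃᵗ/390.7.
  K_1 = 755.2/390.7 = 1.932941, K_2 = 220.0/390.7 = 0.563092, K_3 = 206.7/390.7 = 0.529050
Rachford–Rice: g(β) = Σ zᵢ(Kᵢ−1)/(1+β(Kᵢ−1)) = 0.
g(0) = ΣzᵢKᵢ − 1 = 0.1295 and g(1) = 1 − Σzᵢ/Kᵢ = -0.2952, so a root lies in (0, 1).
Newton iteration, β⁰ = 0.53:
  β = 0.5300: g = -0.08939, g' = -0.3853 → β = 0.2980
  β = 0.2980: g = 0.00012, g' = -0.3945 → β = 0.2983
Converged at β = 0.2983.

β = 0.2983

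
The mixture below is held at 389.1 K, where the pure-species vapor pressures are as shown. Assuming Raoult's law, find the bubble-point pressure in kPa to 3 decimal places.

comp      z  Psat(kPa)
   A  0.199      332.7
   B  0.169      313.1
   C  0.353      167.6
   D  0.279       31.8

Pbub = 187.156 kPa

At the bubble point ψ → 0, so ΣzᵢKᵢ = 1 with Kᵢ = Pᵢˢᵃᵗ/P ⇒ P = ΣzᵢPᵢˢᵃᵗ.
P = 0.199·332.7 + 0.169·313.1 + 0.353·167.6 + 0.279·31.8 = 187.156 kPa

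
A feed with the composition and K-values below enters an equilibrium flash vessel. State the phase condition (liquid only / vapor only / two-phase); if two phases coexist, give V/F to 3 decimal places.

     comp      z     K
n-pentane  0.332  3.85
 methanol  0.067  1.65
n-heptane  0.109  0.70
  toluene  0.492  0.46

two-phase, V/F = 0.528

ΣzᵢKᵢ = 1.691; Σzᵢ/Kᵢ = 1.352.
Both exceed 1, so a two-phase solution exists.
Let ψ = V/F and solve Σ zᵢ(Kᵢ−1)/(1+ψ(Kᵢ−1)) = 0.
Newton–Raphson from ψ = 0.35:
  ψ = 0.350: g = 0.1450, g' = -0.925 → ψ = 0.507
  ψ = 0.507: g = 0.0155, g' = -0.753 → ψ = 0.527
  ψ = 0.527: g = 0.0001, g' = -0.740 → ψ = 0.528
Converged at ψ = 0.528.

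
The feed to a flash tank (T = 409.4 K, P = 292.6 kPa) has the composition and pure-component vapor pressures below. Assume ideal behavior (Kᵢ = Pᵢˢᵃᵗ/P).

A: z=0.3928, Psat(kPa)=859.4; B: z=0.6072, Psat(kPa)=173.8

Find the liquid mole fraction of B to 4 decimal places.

x_B = 0.8267

Raoult's law: Kᵢ = Pᵢˢᵃᵗ/P = Pᵢˢᵃᵗ/292.6.
  K_A = 859.4/292.6 = 2.937116, K_B = 173.8/292.6 = 0.593985
Newton iteration, β⁰ = 0.5:
  β = 0.5000: g = 0.07720, g' = -0.5379 → β = 0.6435
  β = 0.6435: g = 0.00497, g' = -0.4755 → β = 0.6540
Converged at β = 0.6540.
Compositions from xᵢ = zᵢ/(1+β(Kᵢ−1)), yᵢ = Kᵢxᵢ:
  A: x = 0.1733, y = 0.5089
  B: x = 0.8267, y = 0.4911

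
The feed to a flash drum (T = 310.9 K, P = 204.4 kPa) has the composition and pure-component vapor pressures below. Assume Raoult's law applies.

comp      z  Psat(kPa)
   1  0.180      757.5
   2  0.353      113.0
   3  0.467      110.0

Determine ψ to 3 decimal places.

Raoult's law: Kᵢ = Pᵢˢᵃᵗ/P = Pᵢˢᵃᵗ/204.4.
  K_1 = 757.5/204.4 = 3.70597, K_2 = 113.0/204.4 = 0.55284, K_3 = 110.0/204.4 = 0.53816
Newton iteration, ψ⁰ = 0.7:
  ψ = 0.700: g = -0.3802, g' = -0.524 → ψ = 0.000
  ψ = 0.000: g = 0.1135, g' = -1.488 → ψ = 0.076
  ψ = 0.076: g = 0.0167, g' = -1.088 → ψ = 0.092
Converged at ψ = 0.092.

ψ = 0.092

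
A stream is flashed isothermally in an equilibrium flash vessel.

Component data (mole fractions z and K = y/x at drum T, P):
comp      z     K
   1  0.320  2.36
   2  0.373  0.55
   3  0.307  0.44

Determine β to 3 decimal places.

Material balance + equilibrium reduce to Σ zᵢ(Kᵢ−1)/(1+β(Kᵢ−1)) = 0.
Check two-phase: ΣzᵢKᵢ = 1.095 > 1 and Σzᵢ/Kᵢ = 1.512 > 1, so g(0) = 0.095 > 0 and g(1) = -0.512 < 0.
Newton–Raphson from β = 0.34:
  β = 0.340: g = -0.1129, g' = -0.529 → β = 0.126
  β = 0.126: g = 0.0083, g' = -0.627 → β = 0.140
Converged at β = 0.140.

β = 0.140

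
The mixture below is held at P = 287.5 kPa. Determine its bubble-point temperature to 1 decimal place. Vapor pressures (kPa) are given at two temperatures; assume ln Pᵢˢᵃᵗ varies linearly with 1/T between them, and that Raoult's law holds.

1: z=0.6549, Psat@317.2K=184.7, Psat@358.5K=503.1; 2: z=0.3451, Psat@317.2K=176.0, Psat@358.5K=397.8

T = 336.1 K

Bubble-point temperature: ΣzᵢPᵢˢᵃᵗ(T) = P. Interpolate ln Pᵢˢᵃᵗ = aᵢ + bᵢ/T.
  T = 317.2 K: ΣzᵢPᵢˢᵃᵗ = 181.70 kPa
  T = 358.5 K: ΣzᵢPᵢˢᵃᵗ = 466.76 kPa
  T = 337.9 K: ΣzᵢPᵢˢᵃᵗ = 299.80 kPa
  T = 327.5 K: ΣzᵢPᵢˢᵃᵗ = 234.90 kPa
  T = 332.7 K: ΣzᵢPᵢˢᵃᵗ = 265.86 kPa
  T = 335.3 K: ΣzᵢPᵢˢᵃᵗ = 282.45 kPa
Interpolating between 335.3 K and 337.9 K gives T ≈ 336.1 K.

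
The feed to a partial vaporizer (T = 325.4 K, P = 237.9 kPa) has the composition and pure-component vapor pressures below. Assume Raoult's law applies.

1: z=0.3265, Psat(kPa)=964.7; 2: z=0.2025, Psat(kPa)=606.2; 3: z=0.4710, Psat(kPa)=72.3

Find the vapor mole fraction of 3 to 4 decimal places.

Raoult's law: Kᵢ = Pᵢˢᵃᵗ/P = Pᵢˢᵃᵗ/237.9.
  K_1 = 964.7/237.9 = 4.055065, K_2 = 606.2/237.9 = 2.548129, K_3 = 72.3/237.9 = 0.303909
Rachford–Rice: g(V/F) = Σ zᵢ(Kᵢ−1)/(1+V/F(Kᵢ−1)) = 0.
Feasibility: ΣzᵢKᵢ = 1.9831, Σzᵢ/Kᵢ = 1.7098 — both > 1, two phases present.
Iterate (Newton) starting at V/F = 0.32:
  V/F = 0.3200: g = 0.29220, g' = -1.3740 → V/F = 0.5327
  V/F = 0.5327: g = 0.03040, g' = -1.1637 → V/F = 0.5588
Converged at V/F = 0.5588.
Compositions from xᵢ = zᵢ/(1+V/F(Kᵢ−1)), yᵢ = Kᵢxᵢ:
  1: x = 0.1206, y = 0.4891
  2: x = 0.1086, y = 0.2767
  3: x = 0.7708, y = 0.2343

y_3 = 0.2343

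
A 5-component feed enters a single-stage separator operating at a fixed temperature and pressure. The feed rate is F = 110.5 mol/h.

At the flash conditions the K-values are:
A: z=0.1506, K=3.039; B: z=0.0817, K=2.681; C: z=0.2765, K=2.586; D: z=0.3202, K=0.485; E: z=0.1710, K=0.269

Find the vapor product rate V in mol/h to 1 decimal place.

Rachford–Rice: g(ψ) = Σ zᵢ(Kᵢ−1)/(1+ψ(Kᵢ−1)) = 0.
g(0) = ΣzᵢKᵢ − 1 = 0.5930 and g(1) = 1 − Σzᵢ/Kᵢ = -0.4828, so a root lies in (0, 1).
Iterate (Newton) starting at ψ = 0.5:
  ψ = 0.5000: g = 0.05215, g' = -0.8190 → ψ = 0.5637
  ψ = 0.5637: g = -0.00003, g' = -0.8232 → ψ = 0.5636
Converged at ψ = 0.5636.
Then V = ψ·F = 0.5636·110.5 = 62.3 mol/h and L = F − V = 48.2 mol/h.

V = 62.3 mol/h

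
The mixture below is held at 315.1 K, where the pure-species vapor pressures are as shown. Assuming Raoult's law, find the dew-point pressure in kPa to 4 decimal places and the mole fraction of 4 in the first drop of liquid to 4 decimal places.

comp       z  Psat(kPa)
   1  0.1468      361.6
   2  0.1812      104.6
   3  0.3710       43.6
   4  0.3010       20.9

Pdew = 39.9212 kPa, x_4 = 0.5749

At the dew point ψ → 1, so Σzᵢ/Kᵢ = 1 with Kᵢ = Pᵢˢᵃᵗ/P ⇒ 1/P = Σzᵢ/Pᵢˢᵃᵗ.
1/P = 0.1468/361.6 + 0.1812/104.6 + 0.3710/43.6 + 0.3010/20.9 = 0.0250494 ⇒ P = 39.9212 kPa
xᵢ = zᵢP/Pᵢˢᵃᵗ ⇒ x_4 = 0.3010·39.9212/20.9 = 0.5749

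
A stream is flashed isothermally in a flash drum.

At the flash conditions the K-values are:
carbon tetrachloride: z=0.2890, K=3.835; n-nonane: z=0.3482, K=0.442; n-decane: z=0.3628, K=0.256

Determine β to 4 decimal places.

Iterate (Newton) starting at β = 0.5:
  β = 0.5000: g = -0.36038, g' = -1.1152 → β = 0.1768
  β = 0.1768: g = 0.01933, g' = -1.4302 → β = 0.1904
  β = 0.1904: g = 0.00029, g' = -1.3881 → β = 0.1906
Converged at β = 0.1906.

β = 0.1906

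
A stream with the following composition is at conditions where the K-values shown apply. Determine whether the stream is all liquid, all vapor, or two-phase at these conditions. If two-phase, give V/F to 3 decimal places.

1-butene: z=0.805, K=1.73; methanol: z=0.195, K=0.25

ΣzᵢKᵢ = 1.441; Σzᵢ/Kᵢ = 1.245.
Both exceed 1, so a two-phase solution exists.
Rachford–Rice: g(ψ) = Σ zᵢ(Kᵢ−1)/(1+ψ(Kᵢ−1)) = 0.
Binary case is linear: z₁(K₁−1)(1+ψ(K₂−1)) + z₂(K₂−1)(1+ψ(K₁−1)) = 0
⇒ ψ = [z₁(K₁−1)+z₂(K₂−1)] / [−(K₁−1)(K₂−1)] = 0.4414/0.5475 = 0.806

two-phase, V/F = 0.806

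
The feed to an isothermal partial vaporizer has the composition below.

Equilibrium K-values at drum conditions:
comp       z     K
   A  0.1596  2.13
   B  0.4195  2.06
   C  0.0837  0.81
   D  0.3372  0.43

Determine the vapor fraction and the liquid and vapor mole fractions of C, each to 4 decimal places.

ψ = 0.7335, x_C = 0.0973, y_C = 0.0788

Let ψ = V/F and solve Σ zᵢ(Kᵢ−1)/(1+ψ(Kᵢ−1)) = 0.
Check two-phase: ΣzᵢKᵢ = 1.4169 > 1 and Σzᵢ/Kᵢ = 1.1661 > 1, so g(0) = 0.4169 > 0 and g(1) = -0.1661 < 0.
Iterate (Newton) starting at ψ = 0.48:
  ψ = 0.4800: g = 0.12955, g' = -0.5040 → ψ = 0.7370
  ψ = 0.7370: g = -0.00191, g' = -0.5391 → ψ = 0.7335
Converged at ψ = 0.7335.
Compositions from xᵢ = zᵢ/(1+ψ(Kᵢ−1)), yᵢ = Kᵢxᵢ:
  A: x = 0.0873, y = 0.1859
  B: x = 0.2360, y = 0.4862
  C: x = 0.0973, y = 0.0788
  D: x = 0.5795, y = 0.2492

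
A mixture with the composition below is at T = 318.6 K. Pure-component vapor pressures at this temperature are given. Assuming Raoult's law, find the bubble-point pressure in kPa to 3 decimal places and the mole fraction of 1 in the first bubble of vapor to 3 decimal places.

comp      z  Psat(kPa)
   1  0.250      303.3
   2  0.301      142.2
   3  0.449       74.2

Pbub = 151.943 kPa, y_1 = 0.499

At the bubble point ψ → 0, so ΣzᵢKᵢ = 1 with Kᵢ = Pᵢˢᵃᵗ/P ⇒ P = ΣzᵢPᵢˢᵃᵗ.
P = 0.250·303.3 + 0.301·142.2 + 0.449·74.2 = 151.943 kPa
yᵢ = zᵢPᵢˢᵃᵗ/P ⇒ y_1 = 0.250·303.3/151.943 = 0.499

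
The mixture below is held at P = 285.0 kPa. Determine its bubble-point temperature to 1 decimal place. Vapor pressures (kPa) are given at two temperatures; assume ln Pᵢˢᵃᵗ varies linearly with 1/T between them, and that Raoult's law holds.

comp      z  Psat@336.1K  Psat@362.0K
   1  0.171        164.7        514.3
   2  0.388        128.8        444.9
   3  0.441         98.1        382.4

Bubble-point temperature: ΣzᵢPᵢˢᵃᵗ(T) = P. Interpolate ln Pᵢˢᵃᵗ = aᵢ + bᵢ/T.
  T = 336.1 K: ΣzᵢPᵢˢᵃᵗ = 121.40 kPa
  T = 362.0 K: ΣzᵢPᵢˢᵃᵗ = 429.20 kPa
  T = 349.1 K: ΣzᵢPᵢˢᵃᵗ = 234.04 kPa
  T = 355.6 K: ΣzᵢPᵢˢᵃᵗ = 319.37 kPa
  T = 352.4 K: ΣzᵢPᵢˢᵃᵗ = 274.43 kPa
  T = 354.0 K: ΣzᵢPᵢˢᵃᵗ = 296.15 kPa
Interpolating between 352.4 K and 354.0 K gives T ≈ 353.2 K.

T = 353.2 K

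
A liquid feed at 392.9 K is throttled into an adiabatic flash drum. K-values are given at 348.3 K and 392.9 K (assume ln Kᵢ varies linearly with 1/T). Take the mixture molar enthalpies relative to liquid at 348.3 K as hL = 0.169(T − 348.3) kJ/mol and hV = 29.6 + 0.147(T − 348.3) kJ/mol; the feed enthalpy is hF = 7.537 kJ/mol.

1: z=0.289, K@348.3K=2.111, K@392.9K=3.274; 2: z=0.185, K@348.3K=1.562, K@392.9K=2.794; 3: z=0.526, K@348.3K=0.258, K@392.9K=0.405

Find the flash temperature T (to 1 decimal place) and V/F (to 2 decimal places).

Adiabatic flash: solve Rachford–Rice at each trial T, then check hF = ψ·hV(T) + (1−ψ)·hL(T).
  T = 348.3 K: K = (2.111, 1.562, 0.258), RR gives ψ = 0.050, H_out = 1.479 kJ/mol
  T = 392.9 K: K = (3.274, 2.794, 0.405), RR gives ψ = 0.543, H_out = 23.072 kJ/mol
  T = 370.6 K: K = (2.664, 2.126, 0.328), RR gives ψ = 0.339, H_out = 13.642 kJ/mol
  T = 359.5 K: K = (2.381, 1.832, 0.292), RR gives ψ = 0.214, H_out = 8.170 kJ/mol
  T = 353.9 K: K = (2.244, 1.694, 0.275), RR gives ψ = 0.138, H_out = 5.019 kJ/mol
  T = 356.7 K: K = (2.312, 1.762, 0.283), RR gives ψ = 0.177, H_out = 6.636 kJ/mol
  T = 358.1 K: K = (2.347, 1.797, 0.288), RR gives ψ = 0.196, H_out = 7.412 kJ/mol
Linear interpolation between T = 358.1 (H_out = 7.412) and T = 359.5 (H_out = 8.170) on hF = 7.537 gives T ≈ 358.3 K, at which ψ = 0.20.

T = 358.3 K, V/F = 0.20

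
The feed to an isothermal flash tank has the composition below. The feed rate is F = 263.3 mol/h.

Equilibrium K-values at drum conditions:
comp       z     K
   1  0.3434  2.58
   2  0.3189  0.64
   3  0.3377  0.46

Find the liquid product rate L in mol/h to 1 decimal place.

Let ψ = V/F and solve Σ zᵢ(Kᵢ−1)/(1+ψ(Kᵢ−1)) = 0.
g(0) = ΣzᵢKᵢ − 1 = 0.2454 and g(1) = 1 − Σzᵢ/Kᵢ = -0.3655, so a root lies in (0, 1).
Newton iteration, ψ⁰ = 0.47:
  ψ = 0.4700: g = -0.07121, g' = -0.5190 → ψ = 0.3328
  ψ = 0.3328: g = 0.00285, g' = -0.5679 → ψ = 0.3378
Converged at ψ = 0.3378.
Then V = ψ·F = 0.3378·263.3 = 89.0 mol/h and L = F − V = 174.3 mol/h.

L = 174.3 mol/h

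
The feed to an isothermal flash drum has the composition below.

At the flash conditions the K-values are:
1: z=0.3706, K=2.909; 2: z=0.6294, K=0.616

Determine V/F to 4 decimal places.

V/F = 0.6354

Rachford–Rice: g(V/F) = Σ zᵢ(Kᵢ−1)/(1+V/F(Kᵢ−1)) = 0.
Feasibility: ΣzᵢKᵢ = 1.4658, Σzᵢ/Kᵢ = 1.1492 — both > 1, two phases present.
Binary case is linear: z₁(K₁−1)(1+V/F(K₂−1)) + z₂(K₂−1)(1+V/F(K₁−1)) = 0
⇒ V/F = [z₁(K₁−1)+z₂(K₂−1)] / [−(K₁−1)(K₂−1)] = 0.46579/0.73306 = 0.6354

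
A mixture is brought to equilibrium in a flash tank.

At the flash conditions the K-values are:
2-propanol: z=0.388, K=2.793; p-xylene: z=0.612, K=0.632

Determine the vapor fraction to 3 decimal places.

Binary case is linear: z₁(K₁−1)(1+ψ(K₂−1)) + z₂(K₂−1)(1+ψ(K₁−1)) = 0
⇒ ψ = [z₁(K₁−1)+z₂(K₂−1)] / [−(K₁−1)(K₂−1)] = 0.4705/0.6598 = 0.713

ψ = 0.713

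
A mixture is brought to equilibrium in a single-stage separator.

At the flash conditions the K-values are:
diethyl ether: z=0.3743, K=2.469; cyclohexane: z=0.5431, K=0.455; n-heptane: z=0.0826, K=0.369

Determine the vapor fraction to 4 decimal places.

Material balance + equilibrium reduce to Σ zᵢ(Kᵢ−1)/(1+ψ(Kᵢ−1)) = 0.
g(0) = ΣzᵢKᵢ − 1 = 0.2017 and g(1) = 1 − Σzᵢ/Kᵢ = -0.5691, so a root lies in (0, 1).
Newton iteration, ψ⁰ = 0.35:
  ψ = 0.3500: g = -0.06951, g' = -0.6528 → ψ = 0.2435
  ψ = 0.2435: g = 0.00211, g' = -0.6985 → ψ = 0.2465
Converged at ψ = 0.2465.

ψ = 0.2465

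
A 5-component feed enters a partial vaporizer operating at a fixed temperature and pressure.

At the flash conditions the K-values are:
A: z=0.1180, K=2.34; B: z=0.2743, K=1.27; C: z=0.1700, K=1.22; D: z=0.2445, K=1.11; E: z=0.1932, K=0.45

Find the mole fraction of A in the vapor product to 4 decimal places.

y_A = 0.1320

Newton–Raphson from β = 0.32:
  β = 0.3200: g = 0.11080, g' = -0.2167 → β = 0.8312
  β = 0.8312: g = -0.00420, g' = -0.2675 → β = 0.8155
  β = 0.8155: g = -0.00004, g' = -0.2624 → β = 0.8153
Converged at β = 0.8153.
Compositions from xᵢ = zᵢ/(1+β(Kᵢ−1)), yᵢ = Kᵢxᵢ:
  A: x = 0.0564, y = 0.1320
  B: x = 0.2248, y = 0.2855
  C: x = 0.1441, y = 0.1759
  D: x = 0.2244, y = 0.2491
  E: x = 0.3503, y = 0.1576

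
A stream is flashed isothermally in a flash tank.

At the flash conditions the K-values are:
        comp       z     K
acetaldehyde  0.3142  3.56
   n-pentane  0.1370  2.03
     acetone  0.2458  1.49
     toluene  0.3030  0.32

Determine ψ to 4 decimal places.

Material balance + equilibrium reduce to Σ zᵢ(Kᵢ−1)/(1+ψ(Kᵢ−1)) = 0.
Feasibility: ΣzᵢKᵢ = 1.8599, Σzᵢ/Kᵢ = 1.2676 — both > 1, two phases present.
Iterate (Newton) starting at ψ = 0.38:
  ψ = 0.3800: g = 0.33284, g' = -0.9008 → ψ = 0.7495
  ψ = 0.7495: g = 0.02313, g' = -0.9023 → ψ = 0.7751
  ψ = 0.7751: g = -0.00039, g' = -0.9336 → ψ = 0.7747
Converged at ψ = 0.7747.

ψ = 0.7747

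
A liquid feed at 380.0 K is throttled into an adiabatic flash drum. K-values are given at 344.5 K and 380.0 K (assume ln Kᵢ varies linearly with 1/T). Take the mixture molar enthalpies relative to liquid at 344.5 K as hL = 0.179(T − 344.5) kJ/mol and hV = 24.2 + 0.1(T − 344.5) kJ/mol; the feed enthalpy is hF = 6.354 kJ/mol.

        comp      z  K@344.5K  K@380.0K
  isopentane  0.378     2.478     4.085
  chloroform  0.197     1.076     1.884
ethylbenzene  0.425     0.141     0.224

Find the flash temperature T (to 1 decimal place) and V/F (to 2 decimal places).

T = 347.3 K, V/F = 0.24

Adiabatic flash: solve Rachford–Rice at each trial T, then check hF = ψ·hV(T) + (1−ψ)·hL(T).
  T = 344.5 K: K = (2.478, 1.076, 0.141), RR gives ψ = 0.205, H_out = 4.971 kJ/mol
  T = 380.0 K: K = (4.085, 1.884, 0.224), RR gives ψ = 0.531, H_out = 17.709 kJ/mol
  T = 362.2 K: K = (3.219, 1.442, 0.180), RR gives ψ = 0.399, H_out = 12.278 kJ/mol
  T = 353.4 K: K = (2.835, 1.251, 0.160), RR gives ψ = 0.315, H_out = 8.992 kJ/mol
  T = 348.9 K: K = (2.651, 1.161, 0.150), RR gives ψ = 0.263, H_out = 7.067 kJ/mol
  T = 346.7 K: K = (2.564, 1.118, 0.146), RR gives ψ = 0.235, H_out = 6.049 kJ/mol
  T = 347.8 K: K = (2.607, 1.139, 0.148), RR gives ψ = 0.250, H_out = 6.565 kJ/mol
  T = 347.2 K: K = (2.583, 1.127, 0.147), RR gives ψ = 0.242, H_out = 6.286 kJ/mol
Linear interpolation between T = 347.2 (H_out = 6.286) and T = 347.8 (H_out = 6.565) on hF = 6.354 gives T ≈ 347.3 K, at which ψ = 0.24.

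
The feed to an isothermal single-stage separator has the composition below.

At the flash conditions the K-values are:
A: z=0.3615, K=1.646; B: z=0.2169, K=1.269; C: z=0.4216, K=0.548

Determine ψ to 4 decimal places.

Rachford–Rice: g(ψ) = Σ zᵢ(Kᵢ−1)/(1+ψ(Kᵢ−1)) = 0.
Check two-phase: ΣzᵢKᵢ = 1.1013 > 1 and Σzᵢ/Kᵢ = 1.1599 > 1, so g(0) = 0.1013 > 0 and g(1) = -0.1599 < 0.
Iterate (Newton) starting at ψ = 0.66:
  ψ = 0.6600: g = -0.05831, g' = -0.2604 → ψ = 0.4361
  ψ = 0.4361: g = -0.00293, g' = -0.2380 → ψ = 0.4238
Converged at ψ = 0.4238.

ψ = 0.4238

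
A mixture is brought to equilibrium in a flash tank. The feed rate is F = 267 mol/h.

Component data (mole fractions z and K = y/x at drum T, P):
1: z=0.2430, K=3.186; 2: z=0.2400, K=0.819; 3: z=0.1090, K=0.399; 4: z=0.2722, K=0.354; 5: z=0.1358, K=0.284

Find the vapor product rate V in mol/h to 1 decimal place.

V = 34.4 mol/h

Iterate (Newton) starting at ψ = 0.5:
  ψ = 0.5000: g = -0.29881, g' = -0.7718 → ψ = 0.1128
  ψ = 0.1128: g = 0.01602, g' = -1.0152 → ψ = 0.1286
  ψ = 0.1286: g = 0.00027, g' = -0.9815 → ψ = 0.1289
Converged at ψ = 0.1289.
Then V = ψ·F = 0.1289·267 = 34.4 mol/h and L = F − V = 232.6 mol/h.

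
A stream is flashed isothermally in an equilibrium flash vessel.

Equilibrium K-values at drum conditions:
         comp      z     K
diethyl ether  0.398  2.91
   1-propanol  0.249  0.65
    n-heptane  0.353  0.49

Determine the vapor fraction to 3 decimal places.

Material balance + equilibrium reduce to Σ zᵢ(Kᵢ−1)/(1+ψ(Kᵢ−1)) = 0.
Feasibility: ΣzᵢKᵢ = 1.493, Σzᵢ/Kᵢ = 1.240 — both > 1, two phases present.
Newton–Raphson from ψ = 0.5:
  ψ = 0.500: g = 0.0416, g' = -0.590 → ψ = 0.570
  ψ = 0.570: g = 0.0010, g' = -0.563 → ψ = 0.572
Converged at ψ = 0.572.

ψ = 0.572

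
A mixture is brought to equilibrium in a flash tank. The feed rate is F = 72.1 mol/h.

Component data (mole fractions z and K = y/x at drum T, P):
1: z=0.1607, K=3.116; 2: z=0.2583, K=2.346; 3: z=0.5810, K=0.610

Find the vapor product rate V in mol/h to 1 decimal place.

Material balance + equilibrium reduce to Σ zᵢ(Kᵢ−1)/(1+V/F(Kᵢ−1)) = 0.
g(0) = ΣzᵢKᵢ − 1 = 0.4611 and g(1) = 1 − Σzᵢ/Kᵢ = -0.1141, so a root lies in (0, 1).
Iterate (Newton) starting at V/F = 0.44:
  V/F = 0.4400: g = 0.12092, g' = -0.5063 → V/F = 0.6788
  V/F = 0.6788: g = 0.01307, g' = -0.4125 → V/F = 0.7105
  V/F = 0.7105: g = 0.00010, g' = -0.4062 → V/F = 0.7108
Converged at V/F = 0.7108.
Then V = V/F·F = 0.7108·72.1 = 51.2 mol/h and L = F − V = 20.9 mol/h.

V = 51.2 mol/h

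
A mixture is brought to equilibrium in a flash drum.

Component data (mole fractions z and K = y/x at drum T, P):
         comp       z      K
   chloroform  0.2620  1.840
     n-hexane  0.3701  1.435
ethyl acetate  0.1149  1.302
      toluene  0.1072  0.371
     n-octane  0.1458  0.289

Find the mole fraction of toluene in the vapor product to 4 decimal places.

Let β = V/F and solve Σ zᵢ(Kᵢ−1)/(1+β(Kᵢ−1)) = 0.
g(0) = ΣzᵢKᵢ − 1 = 0.2447 and g(1) = 1 − Σzᵢ/Kᵢ = -0.2820, so a root lies in (0, 1).
Newton iteration, β⁰ = 0.5:
  β = 0.5000: g = 0.05816, g' = -0.4145 → β = 0.6403
  β = 0.6403: g = -0.00509, g' = -0.4956 → β = 0.6300
  β = 0.6300: g = -0.00004, g' = -0.4878 → β = 0.6299
Converged at β = 0.6299.
Compositions from xᵢ = zᵢ/(1+β(Kᵢ−1)), yᵢ = Kᵢxᵢ:
  chloroform: x = 0.1713, y = 0.3153
  n-hexane: x = 0.2905, y = 0.4169
  ethyl acetate: x = 0.0965, y = 0.1257
  toluene: x = 0.1776, y = 0.0659
  n-octane: x = 0.2641, y = 0.0763

y_toluene = 0.0659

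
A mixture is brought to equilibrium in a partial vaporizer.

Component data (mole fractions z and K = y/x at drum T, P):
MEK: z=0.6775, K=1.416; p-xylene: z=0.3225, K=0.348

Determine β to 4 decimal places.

Rachford–Rice: g(β) = Σ zᵢ(Kᵢ−1)/(1+β(Kᵢ−1)) = 0.
Check two-phase: ΣzᵢKᵢ = 1.0716 > 1 and Σzᵢ/Kᵢ = 1.4052 > 1, so g(0) = 0.0716 > 0 and g(1) = -0.4052 < 0.
Binary case is linear: z₁(K₁−1)(1+β(K₂−1)) + z₂(K₂−1)(1+β(K₁−1)) = 0
⇒ β = [z₁(K₁−1)+z₂(K₂−1)] / [−(K₁−1)(K₂−1)] = 0.07157/0.27123 = 0.2639

β = 0.2639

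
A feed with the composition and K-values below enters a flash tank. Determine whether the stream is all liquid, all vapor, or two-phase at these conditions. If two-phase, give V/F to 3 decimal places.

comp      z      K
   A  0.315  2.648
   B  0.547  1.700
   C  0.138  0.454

all vapor

ΣzᵢKᵢ = 1.827; Σzᵢ/Kᵢ = 0.745.
Since Σzᵢ/Kᵢ < 1 the mixture is above its dew point — single vapor phase.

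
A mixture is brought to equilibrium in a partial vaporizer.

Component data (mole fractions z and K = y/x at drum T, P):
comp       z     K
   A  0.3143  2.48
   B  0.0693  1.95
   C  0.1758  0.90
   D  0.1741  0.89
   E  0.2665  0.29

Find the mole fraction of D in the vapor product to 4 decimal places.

Let ψ = V/F and solve Σ zᵢ(Kᵢ−1)/(1+ψ(Kᵢ−1)) = 0.
Feasibility: ΣzᵢKᵢ = 1.3051, Σzᵢ/Kᵢ = 1.4722 — both > 1, two phases present.
Newton–Raphson from ψ = 0.68:
  ψ = 0.6800: g = -0.13357, g' = -0.7008 → ψ = 0.4894
  ψ = 0.4894: g = -0.01399, g' = -0.5805 → ψ = 0.4653
  ψ = 0.4653: g = -0.00007, g' = -0.5754 → ψ = 0.4652
Converged at ψ = 0.4652.
Compositions from xᵢ = zᵢ/(1+ψ(Kᵢ−1)), yᵢ = Kᵢxᵢ:
  A: x = 0.1861, y = 0.4616
  B: x = 0.0481, y = 0.0937
  C: x = 0.1844, y = 0.1659
  D: x = 0.1835, y = 0.1633
  E: x = 0.3979, y = 0.1154

y_D = 0.1633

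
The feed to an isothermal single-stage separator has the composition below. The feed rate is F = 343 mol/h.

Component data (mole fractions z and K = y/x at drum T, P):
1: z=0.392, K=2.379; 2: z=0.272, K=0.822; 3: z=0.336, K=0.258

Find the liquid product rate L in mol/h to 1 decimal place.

L = 234.8 mol/h

Material balance + equilibrium reduce to Σ zᵢ(Kᵢ−1)/(1+V/F(Kᵢ−1)) = 0.
Feasibility: ΣzᵢKᵢ = 1.243, Σzᵢ/Kᵢ = 1.798 — both > 1, two phases present.
Newton–Raphson from V/F = 0.5:
  V/F = 0.500: g = -0.1296, g' = -0.739 → V/F = 0.325
  V/F = 0.325: g = -0.0065, g' = -0.686 → V/F = 0.315
Converged at V/F = 0.315.
Then V = V/F·F = 0.3153·343 = 108.2 mol/h and L = F − V = 234.8 mol/h.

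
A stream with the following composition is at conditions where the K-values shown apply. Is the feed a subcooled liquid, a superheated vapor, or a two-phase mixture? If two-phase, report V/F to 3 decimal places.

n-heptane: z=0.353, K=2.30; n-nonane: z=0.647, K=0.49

two-phase, V/F = 0.194

ΣzᵢKᵢ = 1.129; Σzᵢ/Kᵢ = 1.474.
Both exceed 1, so a two-phase solution exists.
Rachford–Rice: g(ψ) = Σ zᵢ(Kᵢ−1)/(1+ψ(Kᵢ−1)) = 0.
Newton iteration, ψ⁰ = 0.5:
  ψ = 0.500: g = -0.1648, g' = -0.522 → ψ = 0.185
  ψ = 0.185: g = 0.0059, g' = -0.593 → ψ = 0.194
Converged at ψ = 0.194.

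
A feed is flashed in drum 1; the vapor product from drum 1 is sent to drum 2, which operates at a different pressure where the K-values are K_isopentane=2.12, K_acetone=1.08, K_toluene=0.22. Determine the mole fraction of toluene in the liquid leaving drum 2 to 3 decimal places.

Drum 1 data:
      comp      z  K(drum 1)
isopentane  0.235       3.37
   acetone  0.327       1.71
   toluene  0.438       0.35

x_toluene (drum 2) = 0.373

Drum 1:
Iterate (Newton) starting at ψ₁ = 0.5:
  ψ₁ = 0.500: g = 0.0045, g' = -0.772 → ψ₁ = 0.506
Converged at ψ₁ = 0.506.
Drum-1 compositions:
  isopentane: x = 0.107, y = 0.360
  acetone: x = 0.241, y = 0.411
  toluene: x = 0.653, y = 0.228
Drum-2 feed = drum-1 vapor: z₂ = (0.3602, 0.4114, 0.2284).
Drum 2:
Material balance + equilibrium reduce to Σ zᵢ(Kᵢ−1)/(1+ψ₂(Kᵢ−1)) = 0.
Feasibility: ΣzᵢKᵢ = 1.258, Σzᵢ/Kᵢ = 1.589 — both > 1, two phases present.
Newton iteration, ψ₂⁰ = 0.5:
  ψ₂ = 0.500: g = -0.0018, g' = -0.562 → ψ₂ = 0.497
Converged at ψ₂ = 0.497.
  isopentane: x = 0.231, y = 0.491
  acetone: x = 0.396, y = 0.427
  toluene: x = 0.373, y = 0.082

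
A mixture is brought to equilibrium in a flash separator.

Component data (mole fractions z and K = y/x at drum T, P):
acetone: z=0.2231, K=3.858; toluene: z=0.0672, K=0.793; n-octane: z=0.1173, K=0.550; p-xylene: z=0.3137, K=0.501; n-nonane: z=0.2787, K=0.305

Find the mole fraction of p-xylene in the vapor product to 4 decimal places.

y_p-xylene = 0.1691

Material balance + equilibrium reduce to Σ zᵢ(Kᵢ−1)/(1+V/F(Kᵢ−1)) = 0.
Check two-phase: ΣzᵢKᵢ = 1.2207 > 1 and Σzᵢ/Kᵢ = 1.8958 > 1, so g(0) = 0.2207 > 0 and g(1) = -0.8958 < 0.
Newton iteration, V/F⁰ = 0.5:
  V/F = 0.5000: g = -0.32655, g' = -0.8069 → V/F = 0.0953
  V/F = 0.0953: g = 0.06003, g' = -1.3951 → V/F = 0.1383
  V/F = 0.1383: g = 0.00394, g' = -1.2210 → V/F = 0.1415
Converged at V/F = 0.1415.
Compositions from xᵢ = zᵢ/(1+V/F(Kᵢ−1)), yᵢ = Kᵢxᵢ:
  acetone: x = 0.1588, y = 0.6128
  toluene: x = 0.0692, y = 0.0549
  n-octane: x = 0.1253, y = 0.0689
  p-xylene: x = 0.3375, y = 0.1691
  n-nonane: x = 0.3091, y = 0.0943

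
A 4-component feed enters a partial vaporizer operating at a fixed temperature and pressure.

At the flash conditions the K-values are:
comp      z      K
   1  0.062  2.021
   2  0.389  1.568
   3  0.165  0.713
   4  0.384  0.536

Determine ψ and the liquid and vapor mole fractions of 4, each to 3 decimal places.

Material balance + equilibrium reduce to Σ zᵢ(Kᵢ−1)/(1+ψ(Kᵢ−1)) = 0.
g(0) = ΣzᵢKᵢ − 1 = 0.059 and g(1) = 1 − Σzᵢ/Kᵢ = -0.227, so a root lies in (0, 1).
Newton–Raphson from ψ = 0.5:
  ψ = 0.500: g = -0.0733, g' = -0.263 → ψ = 0.221
  ψ = 0.221: g = -0.0013, g' = -0.260 → ψ = 0.217
Converged at ψ = 0.217.
Compositions from xᵢ = zᵢ/(1+ψ(Kᵢ−1)), yᵢ = Kᵢxᵢ:
  1: x = 0.051, y = 0.103
  2: x = 0.346, y = 0.543
  3: x = 0.176, y = 0.125
  4: x = 0.427, y = 0.229

ψ = 0.217, x_4 = 0.427, y_4 = 0.229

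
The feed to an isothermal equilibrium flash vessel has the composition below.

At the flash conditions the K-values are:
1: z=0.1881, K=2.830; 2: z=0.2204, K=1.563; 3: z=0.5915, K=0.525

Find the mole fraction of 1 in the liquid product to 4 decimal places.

x_1 = 0.1212

Material balance + equilibrium reduce to Σ zᵢ(Kᵢ−1)/(1+β(Kᵢ−1)) = 0.
Feasibility: ΣzᵢKᵢ = 1.1873, Σzᵢ/Kᵢ = 1.3341 — both > 1, two phases present.
Newton iteration, β⁰ = 0.5:
  β = 0.5000: g = -0.09190, g' = -0.4439 → β = 0.2930
  β = 0.2930: g = 0.00422, g' = -0.4985 → β = 0.3014
  β = 0.3014: g = 0.00002, g' = -0.4945 → β = 0.3015
Converged at β = 0.3015.
Compositions from xᵢ = zᵢ/(1+β(Kᵢ−1)), yᵢ = Kᵢxᵢ:
  1: x = 0.1212, y = 0.3431
  2: x = 0.1884, y = 0.2945
  3: x = 0.6904, y = 0.3624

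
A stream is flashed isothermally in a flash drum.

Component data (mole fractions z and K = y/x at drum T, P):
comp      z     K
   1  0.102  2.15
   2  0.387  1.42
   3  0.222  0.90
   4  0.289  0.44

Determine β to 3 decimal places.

Newton–Raphson from β = 0.5:
  β = 0.500: g = -0.0393, g' = -0.278 → β = 0.359
  β = 0.359: g = -0.0012, g' = -0.263 → β = 0.354
Converged at β = 0.354.

β = 0.354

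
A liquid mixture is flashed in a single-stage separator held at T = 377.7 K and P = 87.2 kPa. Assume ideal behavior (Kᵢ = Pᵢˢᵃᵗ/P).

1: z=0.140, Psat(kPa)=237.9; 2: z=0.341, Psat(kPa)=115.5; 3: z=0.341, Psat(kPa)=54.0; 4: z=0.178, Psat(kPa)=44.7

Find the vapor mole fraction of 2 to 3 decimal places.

y_2 = 0.407

Raoult's law: Kᵢ = Pᵢˢᵃᵗ/P = Pᵢˢᵃᵗ/87.2.
  K_1 = 237.9/87.2 = 2.72821, K_2 = 115.5/87.2 = 1.32454, K_3 = 54.0/87.2 = 0.61927, K_4 = 44.7/87.2 = 0.51261
Rachford–Rice: g(ψ) = Σ zᵢ(Kᵢ−1)/(1+ψ(Kᵢ−1)) = 0.
g(0) = ΣzᵢKᵢ − 1 = 0.136 and g(1) = 1 − Σzᵢ/Kᵢ = -0.207, so a root lies in (0, 1).
Newton–Raphson from ψ = 0.58:
  ψ = 0.580: g = -0.0736, g' = -0.293 → ψ = 0.329
  ψ = 0.329: g = 0.0025, g' = -0.324 → ψ = 0.337
Converged at ψ = 0.337.
Compositions from xᵢ = zᵢ/(1+ψ(Kᵢ−1)), yᵢ = Kᵢxᵢ:
  1: x = 0.088, y = 0.241
  2: x = 0.307, y = 0.407
  3: x = 0.391, y = 0.242
  4: x = 0.213, y = 0.109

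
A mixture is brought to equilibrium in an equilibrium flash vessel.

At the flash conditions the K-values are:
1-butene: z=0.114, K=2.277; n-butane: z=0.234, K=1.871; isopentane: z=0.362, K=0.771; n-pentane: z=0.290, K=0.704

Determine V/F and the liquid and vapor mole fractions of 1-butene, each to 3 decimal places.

V/F = 0.681, x_1-butene = 0.061, y_1-butene = 0.139

Material balance + equilibrium reduce to Σ zᵢ(Kᵢ−1)/(1+V/F(Kᵢ−1)) = 0.
g(0) = ΣzᵢKᵢ − 1 = 0.181 and g(1) = 1 − Σzᵢ/Kᵢ = -0.057, so a root lies in (0, 1).
Newton–Raphson from V/F = 0.5:
  V/F = 0.500: g = 0.0365, g' = -0.215 → V/F = 0.670
  V/F = 0.670: g = 0.0022, g' = -0.191 → V/F = 0.681
Converged at V/F = 0.681.
Compositions from xᵢ = zᵢ/(1+V/F(Kᵢ−1)), yᵢ = Kᵢxᵢ:
  1-butene: x = 0.061, y = 0.139
  n-butane: x = 0.147, y = 0.275
  isopentane: x = 0.429, y = 0.331
  n-pentane: x = 0.363, y = 0.256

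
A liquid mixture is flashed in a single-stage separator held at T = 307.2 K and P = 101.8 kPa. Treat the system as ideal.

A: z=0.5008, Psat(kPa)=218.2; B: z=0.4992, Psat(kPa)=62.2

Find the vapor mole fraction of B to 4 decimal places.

Raoult's law: Kᵢ = Pᵢˢᵃᵗ/P = Pᵢˢᵃᵗ/101.8.
  K_A = 218.2/101.8 = 2.143418, K_B = 62.2/101.8 = 0.611002
Iterate (Newton) starting at ψ = 0.52:
  ψ = 0.5200: g = 0.11568, g' = -0.3762 → ψ = 0.8275
  ψ = 0.8275: g = 0.00787, g' = -0.3371 → ψ = 0.8508
Converged at ψ = 0.8508.
Compositions from xᵢ = zᵢ/(1+ψ(Kᵢ−1)), yᵢ = Kᵢxᵢ:
  A: x = 0.2538, y = 0.5441
  B: x = 0.7462, y = 0.4559

y_B = 0.4559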